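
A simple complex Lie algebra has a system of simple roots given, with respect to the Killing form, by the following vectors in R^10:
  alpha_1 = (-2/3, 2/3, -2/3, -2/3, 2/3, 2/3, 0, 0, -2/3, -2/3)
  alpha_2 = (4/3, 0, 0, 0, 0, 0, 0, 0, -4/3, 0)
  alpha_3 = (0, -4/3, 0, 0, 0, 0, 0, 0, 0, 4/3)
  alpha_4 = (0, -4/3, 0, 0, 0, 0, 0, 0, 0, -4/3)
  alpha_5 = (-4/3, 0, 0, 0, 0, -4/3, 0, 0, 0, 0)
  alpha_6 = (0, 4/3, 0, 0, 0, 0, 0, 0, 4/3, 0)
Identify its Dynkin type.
Compute the Cartan integers a_ij = 2(alpha_i, alpha_j)/(alpha_j, alpha_j); the resulting 6x6 Cartan matrix is
[[2, 0, -1, 0, 0, 0], [0, 2, 0, 0, -1, -1], [-1, 0, 2, 0, 0, -1], [0, 0, 0, 2, 0, -1], [0, -1, 0, 0, 2, 0], [0, -1, -1, -1, 0, 2]].
All simple roots have the same length, so the diagram is simply laced. The associated Dynkin diagram is a chain of 5 nodes with one extra node attached to the third node from one end (E_6), so the type is E_6.

E6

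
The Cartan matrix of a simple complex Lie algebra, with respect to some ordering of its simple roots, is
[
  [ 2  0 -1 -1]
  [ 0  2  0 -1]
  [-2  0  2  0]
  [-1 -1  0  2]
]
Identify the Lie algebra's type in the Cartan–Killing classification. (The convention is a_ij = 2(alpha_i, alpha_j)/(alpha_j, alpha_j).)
C_4

The matrix has rank 4 with 2's on the diagonal. Reading the off-diagonal entries as Dynkin edges (a single edge where a_ij = a_ji = -1; a double or triple edge where a_ij * a_ji = 2 or 3), the diagram is a chain of 4 nodes with a double edge at one end; the terminal node there is the unique long simple root (C_4). One simple-root ordering that puts it in standard form is (alpha_2, alpha_4, alpha_1, alpha_3). So the algebra is type C_4, i.e. sp(8).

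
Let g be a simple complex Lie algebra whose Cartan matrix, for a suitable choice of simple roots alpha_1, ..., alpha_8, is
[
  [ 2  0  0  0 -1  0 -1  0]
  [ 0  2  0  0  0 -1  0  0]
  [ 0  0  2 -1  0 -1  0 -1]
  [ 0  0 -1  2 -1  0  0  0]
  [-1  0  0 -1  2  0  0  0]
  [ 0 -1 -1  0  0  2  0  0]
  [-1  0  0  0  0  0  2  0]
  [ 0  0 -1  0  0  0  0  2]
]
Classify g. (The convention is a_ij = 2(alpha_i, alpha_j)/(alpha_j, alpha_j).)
E8

The matrix has rank 8 with 2's on the diagonal. Reading the off-diagonal entries as Dynkin edges (a single edge where a_ij = a_ji = -1; a double or triple edge where a_ij * a_ji = 2 or 3), the diagram is a chain of 7 nodes with one extra node attached to the third node from one end (E_8). One simple-root ordering that puts it in standard form is (alpha_2, alpha_8, alpha_6, alpha_3, alpha_4, alpha_5, alpha_1, alpha_7). So the algebra is type E_8.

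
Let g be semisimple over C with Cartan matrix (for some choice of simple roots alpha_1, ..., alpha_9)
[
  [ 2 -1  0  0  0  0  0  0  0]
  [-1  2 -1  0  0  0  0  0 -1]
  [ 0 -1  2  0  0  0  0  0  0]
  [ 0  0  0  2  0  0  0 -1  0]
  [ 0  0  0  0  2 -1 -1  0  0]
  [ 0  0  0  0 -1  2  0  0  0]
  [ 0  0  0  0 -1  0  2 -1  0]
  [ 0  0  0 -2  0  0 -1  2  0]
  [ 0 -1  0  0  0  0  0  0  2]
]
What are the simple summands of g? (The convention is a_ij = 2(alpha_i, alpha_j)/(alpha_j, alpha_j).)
The diagram associated to this matrix has two connected components: the simple roots {alpha_4, alpha_5, alpha_6, alpha_7, alpha_8} form a chain of 5 nodes with a double edge at one end; the terminal node there is the unique short simple root (B_5), and {alpha_1, alpha_2, alpha_3, alpha_9} form a chain of 2 nodes with a fork of two nodes at one end (D_4). A semisimple Lie algebra decomposes uniquely as the direct sum of simple ideals, one per connected component of its Dynkin diagram, so g ≅ B_5 ⊕ D_4 (dimension 55 + 28 = 83).

B_5 ⊕ D_4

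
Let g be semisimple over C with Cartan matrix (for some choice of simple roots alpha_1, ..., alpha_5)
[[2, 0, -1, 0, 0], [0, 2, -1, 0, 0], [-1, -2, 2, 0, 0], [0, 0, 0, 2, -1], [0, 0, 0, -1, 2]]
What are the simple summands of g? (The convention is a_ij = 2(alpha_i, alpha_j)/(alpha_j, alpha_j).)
The diagram associated to this matrix has two connected components: the simple roots {alpha_4, alpha_5} form a chain of 2 nodes with single edges (A_2), and {alpha_1, alpha_2, alpha_3} form a chain of 3 nodes with a double edge at one end; the terminal node there is the unique short simple root (B_3). A semisimple Lie algebra decomposes uniquely as the direct sum of simple ideals, one per connected component of its Dynkin diagram, so g ≅ A_2 ⊕ B_3 (dimension 8 + 21 = 29).

A_2 ⊕ B_3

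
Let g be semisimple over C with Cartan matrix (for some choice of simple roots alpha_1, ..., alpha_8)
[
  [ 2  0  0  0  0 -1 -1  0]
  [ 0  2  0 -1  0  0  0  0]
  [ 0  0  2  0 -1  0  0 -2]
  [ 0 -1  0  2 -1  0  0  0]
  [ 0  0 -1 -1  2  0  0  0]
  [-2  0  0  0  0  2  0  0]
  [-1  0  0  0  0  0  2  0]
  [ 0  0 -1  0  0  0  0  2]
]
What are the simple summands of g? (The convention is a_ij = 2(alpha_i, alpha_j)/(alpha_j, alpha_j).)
The diagram associated to this matrix has two connected components: the simple roots {alpha_2, alpha_3, alpha_4, alpha_5, alpha_8} form a chain of 5 nodes with a double edge at one end; the terminal node there is the unique short simple root (B_5), and {alpha_1, alpha_6, alpha_7} form a chain of 3 nodes with a double edge at one end; the terminal node there is the unique long simple root (C_3). A semisimple Lie algebra decomposes uniquely as the direct sum of simple ideals, one per connected component of its Dynkin diagram, so g ≅ B_5 ⊕ C_3 (dimension 55 + 21 = 76).

B5 ⊕ C3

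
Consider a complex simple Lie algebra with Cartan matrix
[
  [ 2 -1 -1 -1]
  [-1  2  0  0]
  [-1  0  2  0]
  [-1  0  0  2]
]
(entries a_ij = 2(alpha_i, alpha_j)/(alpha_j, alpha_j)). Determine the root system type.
D4

The matrix has rank 4 with 2's on the diagonal. Reading the off-diagonal entries as Dynkin edges (a single edge where a_ij = a_ji = -1; a double or triple edge where a_ij * a_ji = 2 or 3), the diagram is a chain of 2 nodes with a fork of two nodes at one end (D_4). One simple-root ordering that puts it in standard form is (alpha_3, alpha_1, alpha_4, alpha_2). So the algebra is type D_4, i.e. so(8).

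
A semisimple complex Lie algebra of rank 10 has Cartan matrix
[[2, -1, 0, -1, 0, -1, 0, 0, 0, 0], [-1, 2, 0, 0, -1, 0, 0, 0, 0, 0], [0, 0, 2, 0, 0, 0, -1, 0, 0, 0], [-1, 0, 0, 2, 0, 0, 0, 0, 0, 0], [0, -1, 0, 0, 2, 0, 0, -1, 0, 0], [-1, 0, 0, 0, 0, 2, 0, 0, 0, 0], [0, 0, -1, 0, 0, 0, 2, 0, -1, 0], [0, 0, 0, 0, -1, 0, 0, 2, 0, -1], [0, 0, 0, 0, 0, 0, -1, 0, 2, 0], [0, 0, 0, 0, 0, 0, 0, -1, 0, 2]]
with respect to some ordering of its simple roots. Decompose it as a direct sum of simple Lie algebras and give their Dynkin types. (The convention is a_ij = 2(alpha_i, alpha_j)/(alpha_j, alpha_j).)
type A_3 + type D_7

The diagram associated to this matrix has two connected components: the simple roots {alpha_3, alpha_7, alpha_9} form a chain of 3 nodes with single edges (A_3), and {alpha_1, alpha_2, alpha_4, alpha_5, alpha_6, alpha_8, alpha_10} form a chain of 5 nodes with a fork of two nodes at one end (D_7). A semisimple Lie algebra decomposes uniquely as the direct sum of simple ideals, one per connected component of its Dynkin diagram, so g ≅ A_3 ⊕ D_7 (dimension 15 + 91 = 106).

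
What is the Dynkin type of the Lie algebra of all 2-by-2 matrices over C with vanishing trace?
type A_1

This is sl(2), which has dimension 2^2 - 1 = 3 and rank 2 - 1 = 1 (a Cartan subalgebra is the diagonal traceless matrices). In the classification of classical Lie algebras, the special linear algebra sl(n+1) has type A_n; here n = 1, so the Dynkin diagram is a chain of 1 nodes with single edges (A_1). Hence the type is A_1.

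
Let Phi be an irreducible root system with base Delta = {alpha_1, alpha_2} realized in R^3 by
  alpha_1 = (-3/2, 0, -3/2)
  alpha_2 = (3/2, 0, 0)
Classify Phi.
B_2 (so(5))

Compute the Cartan integers a_ij = 2(alpha_i, alpha_j)/(alpha_j, alpha_j); the resulting 2x2 Cartan matrix is
[[2, -2], [-1, 2]].
The roots have two lengths (squared-length ratio 2:1); the short ones are alpha_{2}. The associated Dynkin diagram is a chain of 2 nodes with a double edge at one end; the terminal node there is the unique short simple root (B_2), so the type is B_2 (the algebra so(5)).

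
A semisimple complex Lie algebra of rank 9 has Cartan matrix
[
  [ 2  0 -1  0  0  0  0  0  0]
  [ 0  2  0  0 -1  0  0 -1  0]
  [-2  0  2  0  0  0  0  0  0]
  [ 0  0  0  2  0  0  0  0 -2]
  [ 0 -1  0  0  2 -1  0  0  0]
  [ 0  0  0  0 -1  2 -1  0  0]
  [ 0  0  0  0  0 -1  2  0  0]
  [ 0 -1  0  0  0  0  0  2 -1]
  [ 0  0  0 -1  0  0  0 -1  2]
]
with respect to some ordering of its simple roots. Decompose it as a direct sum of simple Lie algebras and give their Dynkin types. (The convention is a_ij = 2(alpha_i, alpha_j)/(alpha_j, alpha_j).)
type B_2 + type C_7

The diagram associated to this matrix has two connected components: the simple roots {alpha_1, alpha_3} form a chain of 2 nodes with a double edge at one end; the terminal node there is the unique short simple root (B_2), and {alpha_2, alpha_4, alpha_5, alpha_6, alpha_7, alpha_8, alpha_9} form a chain of 7 nodes with a double edge at one end; the terminal node there is the unique long simple root (C_7). A semisimple Lie algebra decomposes uniquely as the direct sum of simple ideals, one per connected component of its Dynkin diagram, so g ≅ B_2 ⊕ C_7 (dimension 10 + 105 = 115).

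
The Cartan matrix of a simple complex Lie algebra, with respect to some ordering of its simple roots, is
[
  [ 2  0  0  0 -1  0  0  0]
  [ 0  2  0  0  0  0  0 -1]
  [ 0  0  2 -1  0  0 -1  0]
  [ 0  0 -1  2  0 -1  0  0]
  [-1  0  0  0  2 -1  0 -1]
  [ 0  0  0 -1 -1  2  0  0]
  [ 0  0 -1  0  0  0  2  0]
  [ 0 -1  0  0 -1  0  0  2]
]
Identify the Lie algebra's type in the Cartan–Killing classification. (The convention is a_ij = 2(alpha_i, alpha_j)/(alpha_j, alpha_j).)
E_8

The matrix has rank 8 with 2's on the diagonal. Reading the off-diagonal entries as Dynkin edges (a single edge where a_ij = a_ji = -1; a double or triple edge where a_ij * a_ji = 2 or 3), the diagram is a chain of 7 nodes with one extra node attached to the third node from one end (E_8). One simple-root ordering that puts it in standard form is (alpha_2, alpha_1, alpha_8, alpha_5, alpha_6, alpha_4, alpha_3, alpha_7). So the algebra is type E_8.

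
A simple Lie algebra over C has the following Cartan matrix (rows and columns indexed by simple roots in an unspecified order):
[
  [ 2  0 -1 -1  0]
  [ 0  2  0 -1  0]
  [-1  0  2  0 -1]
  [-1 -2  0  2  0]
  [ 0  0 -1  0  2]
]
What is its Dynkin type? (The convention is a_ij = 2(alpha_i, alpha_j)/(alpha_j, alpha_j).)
The matrix has rank 5 with 2's on the diagonal. Reading the off-diagonal entries as Dynkin edges (a single edge where a_ij = a_ji = -1; a double or triple edge where a_ij * a_ji = 2 or 3), the diagram is a chain of 5 nodes with a double edge at one end; the terminal node there is the unique short simple root (B_5). One simple-root ordering that puts it in standard form is (alpha_5, alpha_3, alpha_1, alpha_4, alpha_2). So the algebra is type B_5, i.e. so(11).

B5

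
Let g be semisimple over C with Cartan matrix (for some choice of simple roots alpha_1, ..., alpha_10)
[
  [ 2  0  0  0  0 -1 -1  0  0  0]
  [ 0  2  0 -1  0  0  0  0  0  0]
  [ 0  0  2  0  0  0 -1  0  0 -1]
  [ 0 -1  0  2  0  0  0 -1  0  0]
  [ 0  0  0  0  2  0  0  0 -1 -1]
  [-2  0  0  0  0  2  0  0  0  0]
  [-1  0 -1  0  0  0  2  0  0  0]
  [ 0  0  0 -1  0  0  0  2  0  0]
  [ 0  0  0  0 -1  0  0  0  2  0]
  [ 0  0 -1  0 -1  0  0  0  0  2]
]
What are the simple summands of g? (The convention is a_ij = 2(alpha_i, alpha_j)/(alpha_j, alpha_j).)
type A_3 + type C_7

The diagram associated to this matrix has two connected components: the simple roots {alpha_2, alpha_4, alpha_8} form a chain of 3 nodes with single edges (A_3), and {alpha_1, alpha_3, alpha_5, alpha_6, alpha_7, alpha_9, alpha_10} form a chain of 7 nodes with a double edge at one end; the terminal node there is the unique long simple root (C_7). A semisimple Lie algebra decomposes uniquely as the direct sum of simple ideals, one per connected component of its Dynkin diagram, so g ≅ A_3 ⊕ C_7 (dimension 15 + 105 = 120).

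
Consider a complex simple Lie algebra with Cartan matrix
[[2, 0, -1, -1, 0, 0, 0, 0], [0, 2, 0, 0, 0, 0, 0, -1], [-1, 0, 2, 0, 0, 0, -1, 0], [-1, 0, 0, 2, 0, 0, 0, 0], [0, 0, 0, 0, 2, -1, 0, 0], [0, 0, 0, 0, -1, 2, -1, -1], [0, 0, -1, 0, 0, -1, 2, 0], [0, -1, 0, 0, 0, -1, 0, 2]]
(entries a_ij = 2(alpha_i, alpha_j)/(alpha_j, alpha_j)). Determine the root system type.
The matrix has rank 8 with 2's on the diagonal. Reading the off-diagonal entries as Dynkin edges (a single edge where a_ij = a_ji = -1; a double or triple edge where a_ij * a_ji = 2 or 3), the diagram is a chain of 7 nodes with one extra node attached to the third node from one end (E_8). One simple-root ordering that puts it in standard form is (alpha_2, alpha_5, alpha_8, alpha_6, alpha_7, alpha_3, alpha_1, alpha_4). So the algebra is type E_8.

E_8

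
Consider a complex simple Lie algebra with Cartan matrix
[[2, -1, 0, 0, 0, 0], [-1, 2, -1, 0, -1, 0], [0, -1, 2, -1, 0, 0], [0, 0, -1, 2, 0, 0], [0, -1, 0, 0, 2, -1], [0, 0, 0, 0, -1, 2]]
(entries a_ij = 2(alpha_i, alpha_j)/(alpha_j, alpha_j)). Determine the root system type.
The matrix has rank 6 with 2's on the diagonal. Reading the off-diagonal entries as Dynkin edges (a single edge where a_ij = a_ji = -1; a double or triple edge where a_ij * a_ji = 2 or 3), the diagram is a chain of 5 nodes with one extra node attached to the third node from one end (E_6). One simple-root ordering that puts it in standard form is (alpha_4, alpha_1, alpha_3, alpha_2, alpha_5, alpha_6). So the algebra is type E_6.

E6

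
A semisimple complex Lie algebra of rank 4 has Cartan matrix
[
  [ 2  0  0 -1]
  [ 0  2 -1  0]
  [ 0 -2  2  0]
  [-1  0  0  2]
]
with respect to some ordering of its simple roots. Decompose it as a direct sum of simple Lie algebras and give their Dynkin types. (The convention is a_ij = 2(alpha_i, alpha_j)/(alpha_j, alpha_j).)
type A_2 + type B_2

The diagram associated to this matrix has two connected components: the simple roots {alpha_1, alpha_4} form a chain of 2 nodes with single edges (A_2), and {alpha_2, alpha_3} form a chain of 2 nodes with a double edge at one end; the terminal node there is the unique short simple root (B_2). A semisimple Lie algebra decomposes uniquely as the direct sum of simple ideals, one per connected component of its Dynkin diagram, so g ≅ A_2 ⊕ B_2 (dimension 8 + 10 = 18).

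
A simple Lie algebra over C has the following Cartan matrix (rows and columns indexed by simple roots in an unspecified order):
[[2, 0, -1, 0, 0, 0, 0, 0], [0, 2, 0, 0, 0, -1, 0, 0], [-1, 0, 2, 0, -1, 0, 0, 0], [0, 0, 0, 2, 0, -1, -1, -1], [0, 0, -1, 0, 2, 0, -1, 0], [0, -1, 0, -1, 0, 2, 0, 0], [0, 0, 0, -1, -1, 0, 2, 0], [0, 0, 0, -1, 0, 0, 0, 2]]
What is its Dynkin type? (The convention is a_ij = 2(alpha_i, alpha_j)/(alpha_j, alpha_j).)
The matrix has rank 8 with 2's on the diagonal. Reading the off-diagonal entries as Dynkin edges (a single edge where a_ij = a_ji = -1; a double or triple edge where a_ij * a_ji = 2 or 3), the diagram is a chain of 7 nodes with one extra node attached to the third node from one end (E_8). One simple-root ordering that puts it in standard form is (alpha_2, alpha_8, alpha_6, alpha_4, alpha_7, alpha_5, alpha_3, alpha_1). So the algebra is type E_8.

E_8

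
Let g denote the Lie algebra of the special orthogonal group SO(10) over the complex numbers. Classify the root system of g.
This is so(10) with 10 even, which has dimension 10(10-1)/2 = 45 and rank 10/2 = 5. In the classification of classical Lie algebras, the orthogonal algebra so(2n) in an even number of variables has type D_n; here n = 5, so the Dynkin diagram is a chain of 3 nodes with a fork of two nodes at one end (D_5). Hence the type is D_5.

type D_5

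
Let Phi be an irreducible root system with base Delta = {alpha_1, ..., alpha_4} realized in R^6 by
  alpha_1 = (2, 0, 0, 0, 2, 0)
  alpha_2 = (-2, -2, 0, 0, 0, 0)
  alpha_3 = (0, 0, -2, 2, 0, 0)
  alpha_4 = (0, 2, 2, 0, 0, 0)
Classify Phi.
Compute the Cartan integers a_ij = 2(alpha_i, alpha_j)/(alpha_j, alpha_j); the resulting 4x4 Cartan matrix is
[[2, -1, 0, 0], [-1, 2, 0, -1], [0, 0, 2, -1], [0, -1, -1, 2]].
All simple roots have the same length, so the diagram is simply laced. The associated Dynkin diagram is a chain of 4 nodes with single edges (A_4), so the type is A_4 (the algebra sl(5)).

type A_4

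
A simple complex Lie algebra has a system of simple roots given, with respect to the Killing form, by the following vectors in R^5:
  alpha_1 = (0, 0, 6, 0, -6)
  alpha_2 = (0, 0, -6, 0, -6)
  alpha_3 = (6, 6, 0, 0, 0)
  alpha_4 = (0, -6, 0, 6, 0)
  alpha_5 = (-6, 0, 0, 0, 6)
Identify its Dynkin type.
D_5 (so(10))

Compute the Cartan integers a_ij = 2(alpha_i, alpha_j)/(alpha_j, alpha_j); the resulting 5x5 Cartan matrix is
[[2, 0, 0, 0, -1], [0, 2, 0, 0, -1], [0, 0, 2, -1, -1], [0, 0, -1, 2, 0], [-1, -1, -1, 0, 2]].
All simple roots have the same length, so the diagram is simply laced. The associated Dynkin diagram is a chain of 3 nodes with a fork of two nodes at one end (D_5), so the type is D_5 (the algebra so(10)).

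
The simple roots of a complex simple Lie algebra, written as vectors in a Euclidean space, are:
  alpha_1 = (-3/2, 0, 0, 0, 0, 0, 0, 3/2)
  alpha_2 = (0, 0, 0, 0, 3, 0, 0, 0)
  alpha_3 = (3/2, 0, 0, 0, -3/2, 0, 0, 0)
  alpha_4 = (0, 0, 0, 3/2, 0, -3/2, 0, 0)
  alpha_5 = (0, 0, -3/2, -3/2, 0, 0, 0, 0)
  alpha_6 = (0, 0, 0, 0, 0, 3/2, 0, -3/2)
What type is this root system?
Compute the Cartan integers a_ij = 2(alpha_i, alpha_j)/(alpha_j, alpha_j); the resulting 6x6 Cartan matrix is
[[2, 0, -1, 0, 0, -1], [0, 2, -2, 0, 0, 0], [-1, -1, 2, 0, 0, 0], [0, 0, 0, 2, -1, -1], [0, 0, 0, -1, 2, 0], [-1, 0, 0, -1, 0, 2]].
The roots have two lengths (squared-length ratio 2:1); the short ones are alpha_{1,3,4,5,6}. The associated Dynkin diagram is a chain of 6 nodes with a double edge at one end; the terminal node there is the unique long simple root (C_6), so the type is C_6 (the algebra sp(12)).

C_6 (sp(12))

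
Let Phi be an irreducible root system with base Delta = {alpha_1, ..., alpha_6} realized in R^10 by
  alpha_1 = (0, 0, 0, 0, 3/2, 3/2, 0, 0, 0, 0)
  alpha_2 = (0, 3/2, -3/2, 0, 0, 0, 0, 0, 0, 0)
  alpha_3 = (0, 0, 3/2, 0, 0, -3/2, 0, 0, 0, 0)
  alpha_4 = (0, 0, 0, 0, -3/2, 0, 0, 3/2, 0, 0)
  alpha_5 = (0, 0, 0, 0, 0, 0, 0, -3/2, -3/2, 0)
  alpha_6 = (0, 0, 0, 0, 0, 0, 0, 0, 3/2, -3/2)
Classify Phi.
Compute the Cartan integers a_ij = 2(alpha_i, alpha_j)/(alpha_j, alpha_j); the resulting 6x6 Cartan matrix is
[[2, 0, -1, -1, 0, 0], [0, 2, -1, 0, 0, 0], [-1, -1, 2, 0, 0, 0], [-1, 0, 0, 2, -1, 0], [0, 0, 0, -1, 2, -1], [0, 0, 0, 0, -1, 2]].
All simple roots have the same length, so the diagram is simply laced. The associated Dynkin diagram is a chain of 6 nodes with single edges (A_6), so the type is A_6 (the algebra sl(7)).

A_6 (sl(7))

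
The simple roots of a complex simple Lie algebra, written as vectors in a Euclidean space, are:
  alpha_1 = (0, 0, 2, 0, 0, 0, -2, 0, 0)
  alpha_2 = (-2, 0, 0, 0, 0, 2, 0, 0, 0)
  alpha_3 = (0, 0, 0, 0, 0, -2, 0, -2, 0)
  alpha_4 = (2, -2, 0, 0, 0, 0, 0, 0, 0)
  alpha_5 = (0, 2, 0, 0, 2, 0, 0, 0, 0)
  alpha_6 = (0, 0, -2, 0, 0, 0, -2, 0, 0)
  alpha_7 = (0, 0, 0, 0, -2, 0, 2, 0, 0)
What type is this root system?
D_7 (so(14))

Compute the Cartan integers a_ij = 2(alpha_i, alpha_j)/(alpha_j, alpha_j); the resulting 7x7 Cartan matrix is
[[2, 0, 0, 0, 0, 0, -1], [0, 2, -1, -1, 0, 0, 0], [0, -1, 2, 0, 0, 0, 0], [0, -1, 0, 2, -1, 0, 0], [0, 0, 0, -1, 2, 0, -1], [0, 0, 0, 0, 0, 2, -1], [-1, 0, 0, 0, -1, -1, 2]].
All simple roots have the same length, so the diagram is simply laced. The associated Dynkin diagram is a chain of 5 nodes with a fork of two nodes at one end (D_7), so the type is D_7 (the algebra so(14)).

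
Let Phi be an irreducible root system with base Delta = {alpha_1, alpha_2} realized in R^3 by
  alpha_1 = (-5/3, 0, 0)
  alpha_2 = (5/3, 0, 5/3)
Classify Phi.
Compute the Cartan integers a_ij = 2(alpha_i, alpha_j)/(alpha_j, alpha_j); the resulting 2x2 Cartan matrix is
[[2, -1], [-2, 2]].
The roots have two lengths (squared-length ratio 2:1); the short ones are alpha_{1}. The associated Dynkin diagram is a chain of 2 nodes with a double edge at one end; the terminal node there is the unique short simple root (B_2), so the type is B_2 (the algebra so(5)).

B_2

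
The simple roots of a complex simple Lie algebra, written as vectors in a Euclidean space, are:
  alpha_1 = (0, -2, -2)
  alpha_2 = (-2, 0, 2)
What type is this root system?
A_2 (sl(3))

Compute the Cartan integers a_ij = 2(alpha_i, alpha_j)/(alpha_j, alpha_j); the resulting 2x2 Cartan matrix is
[[2, -1], [-1, 2]].
All simple roots have the same length, so the diagram is simply laced. The associated Dynkin diagram is a chain of 2 nodes with single edges (A_2), so the type is A_2 (the algebra sl(3)).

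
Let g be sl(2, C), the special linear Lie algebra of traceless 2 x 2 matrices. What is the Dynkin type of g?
A1

This is sl(2), which has dimension 2^2 - 1 = 3 and rank 2 - 1 = 1 (a Cartan subalgebra is the diagonal traceless matrices). In the classification of classical Lie algebras, the special linear algebra sl(n+1) has type A_n; here n = 1, so the Dynkin diagram is a chain of 1 nodes with single edges (A_1). Hence the type is A_1.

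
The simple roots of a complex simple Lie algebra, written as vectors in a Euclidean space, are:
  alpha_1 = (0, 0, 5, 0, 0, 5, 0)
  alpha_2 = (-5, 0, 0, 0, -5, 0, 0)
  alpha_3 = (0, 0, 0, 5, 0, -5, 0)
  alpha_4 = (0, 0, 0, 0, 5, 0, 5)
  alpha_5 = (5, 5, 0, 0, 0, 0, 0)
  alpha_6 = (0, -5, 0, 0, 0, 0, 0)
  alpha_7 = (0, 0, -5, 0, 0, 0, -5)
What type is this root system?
B_7 (so(15))

Compute the Cartan integers a_ij = 2(alpha_i, alpha_j)/(alpha_j, alpha_j); the resulting 7x7 Cartan matrix is
[[2, 0, -1, 0, 0, 0, -1], [0, 2, 0, -1, -1, 0, 0], [-1, 0, 2, 0, 0, 0, 0], [0, -1, 0, 2, 0, 0, -1], [0, -1, 0, 0, 2, -2, 0], [0, 0, 0, 0, -1, 2, 0], [-1, 0, 0, -1, 0, 0, 2]].
The roots have two lengths (squared-length ratio 2:1); the short ones are alpha_{6}. The associated Dynkin diagram is a chain of 7 nodes with a double edge at one end; the terminal node there is the unique short simple root (B_7), so the type is B_7 (the algebra so(15)).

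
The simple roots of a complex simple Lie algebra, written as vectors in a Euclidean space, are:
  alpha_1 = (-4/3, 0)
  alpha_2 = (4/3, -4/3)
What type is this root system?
B_2 (so(5))

Compute the Cartan integers a_ij = 2(alpha_i, alpha_j)/(alpha_j, alpha_j); the resulting 2x2 Cartan matrix is
[[2, -1], [-2, 2]].
The roots have two lengths (squared-length ratio 2:1); the short ones are alpha_{1}. The associated Dynkin diagram is a chain of 2 nodes with a double edge at one end; the terminal node there is the unique short simple root (B_2), so the type is B_2 (the algebra so(5)).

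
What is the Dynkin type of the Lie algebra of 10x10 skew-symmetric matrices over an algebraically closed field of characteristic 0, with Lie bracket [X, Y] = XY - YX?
This is so(10) with 10 even, which has dimension 10(10-1)/2 = 45 and rank 10/2 = 5. In the classification of classical Lie algebras, the orthogonal algebra so(2n) in an even number of variables has type D_n; here n = 5, so the Dynkin diagram is a chain of 3 nodes with a fork of two nodes at one end (D_5). Hence the type is D_5.

D_5 (so(10))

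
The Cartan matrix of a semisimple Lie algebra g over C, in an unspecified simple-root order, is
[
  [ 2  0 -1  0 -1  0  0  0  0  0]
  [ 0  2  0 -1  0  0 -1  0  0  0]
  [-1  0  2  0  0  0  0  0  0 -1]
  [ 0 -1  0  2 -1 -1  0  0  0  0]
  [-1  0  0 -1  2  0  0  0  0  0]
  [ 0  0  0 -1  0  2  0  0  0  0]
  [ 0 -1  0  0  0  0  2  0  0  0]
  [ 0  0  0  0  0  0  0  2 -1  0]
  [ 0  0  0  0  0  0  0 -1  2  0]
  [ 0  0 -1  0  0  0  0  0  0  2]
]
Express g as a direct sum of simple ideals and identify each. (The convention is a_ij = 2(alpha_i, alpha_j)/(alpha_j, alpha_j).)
A2 ⊕ E8

The diagram associated to this matrix has two connected components: the simple roots {alpha_8, alpha_9} form a chain of 2 nodes with single edges (A_2), and {alpha_1, alpha_2, alpha_3, alpha_4, alpha_5, alpha_6, alpha_7, alpha_10} form a chain of 7 nodes with one extra node attached to the third node from one end (E_8). A semisimple Lie algebra decomposes uniquely as the direct sum of simple ideals, one per connected component of its Dynkin diagram, so g ≅ A_2 ⊕ E_8 (dimension 8 + 248 = 256).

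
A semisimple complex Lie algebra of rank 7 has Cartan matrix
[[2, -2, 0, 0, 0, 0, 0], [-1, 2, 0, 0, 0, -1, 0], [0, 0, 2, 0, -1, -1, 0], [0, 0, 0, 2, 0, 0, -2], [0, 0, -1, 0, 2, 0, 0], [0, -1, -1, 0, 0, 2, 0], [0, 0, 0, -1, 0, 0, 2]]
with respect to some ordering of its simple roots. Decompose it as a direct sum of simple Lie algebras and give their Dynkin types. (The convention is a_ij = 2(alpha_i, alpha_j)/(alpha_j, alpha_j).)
B2 ⊕ C5

The diagram associated to this matrix has two connected components: the simple roots {alpha_4, alpha_7} form a chain of 2 nodes with a double edge at one end; the terminal node there is the unique short simple root (B_2), and {alpha_1, alpha_2, alpha_3, alpha_5, alpha_6} form a chain of 5 nodes with a double edge at one end; the terminal node there is the unique long simple root (C_5). A semisimple Lie algebra decomposes uniquely as the direct sum of simple ideals, one per connected component of its Dynkin diagram, so g ≅ B_2 ⊕ C_5 (dimension 10 + 55 = 65).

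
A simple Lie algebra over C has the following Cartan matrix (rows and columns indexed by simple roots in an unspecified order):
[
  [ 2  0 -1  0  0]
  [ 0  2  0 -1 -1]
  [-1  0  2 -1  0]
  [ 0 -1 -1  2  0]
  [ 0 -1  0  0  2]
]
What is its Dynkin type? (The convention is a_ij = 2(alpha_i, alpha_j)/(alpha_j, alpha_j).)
The matrix has rank 5 with 2's on the diagonal. Reading the off-diagonal entries as Dynkin edges (a single edge where a_ij = a_ji = -1; a double or triple edge where a_ij * a_ji = 2 or 3), the diagram is a chain of 5 nodes with single edges (A_5). One simple-root ordering that puts it in standard form is (alpha_5, alpha_2, alpha_4, alpha_3, alpha_1). So the algebra is type A_5, i.e. sl(6).

A_5 (sl(6))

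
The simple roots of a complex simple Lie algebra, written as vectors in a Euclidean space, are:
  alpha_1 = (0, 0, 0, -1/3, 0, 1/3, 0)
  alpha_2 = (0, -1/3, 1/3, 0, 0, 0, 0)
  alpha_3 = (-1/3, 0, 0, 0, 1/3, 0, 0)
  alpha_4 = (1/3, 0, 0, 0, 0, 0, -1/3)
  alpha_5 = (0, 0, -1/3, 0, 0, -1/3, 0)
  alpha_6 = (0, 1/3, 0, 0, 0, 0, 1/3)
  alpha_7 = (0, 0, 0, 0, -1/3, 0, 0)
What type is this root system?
Compute the Cartan integers a_ij = 2(alpha_i, alpha_j)/(alpha_j, alpha_j); the resulting 7x7 Cartan matrix is
[[2, 0, 0, 0, -1, 0, 0], [0, 2, 0, 0, -1, -1, 0], [0, 0, 2, -1, 0, 0, -2], [0, 0, -1, 2, 0, -1, 0], [-1, -1, 0, 0, 2, 0, 0], [0, -1, 0, -1, 0, 2, 0], [0, 0, -1, 0, 0, 0, 2]].
The roots have two lengths (squared-length ratio 2:1); the short ones are alpha_{7}. The associated Dynkin diagram is a chain of 7 nodes with a double edge at one end; the terminal node there is the unique short simple root (B_7), so the type is B_7 (the algebra so(15)).

type B_7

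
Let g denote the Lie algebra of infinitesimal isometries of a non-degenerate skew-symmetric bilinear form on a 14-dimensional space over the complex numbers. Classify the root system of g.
This is sp(14), which has dimension 14(14+1)/2 = 105 and rank 14/2 = 7. In the classification of classical Lie algebras, the symplectic algebra sp(2n) has type C_n; here n = 7, so the Dynkin diagram is a chain of 7 nodes with a double edge at one end; the terminal node there is the unique long simple root (C_7). Hence the type is C_7.

type C_7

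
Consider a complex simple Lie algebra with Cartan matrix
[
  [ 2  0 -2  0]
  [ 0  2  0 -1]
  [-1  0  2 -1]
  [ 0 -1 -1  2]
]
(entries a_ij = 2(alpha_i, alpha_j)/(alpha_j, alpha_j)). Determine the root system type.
The matrix has rank 4 with 2's on the diagonal. Reading the off-diagonal entries as Dynkin edges (a single edge where a_ij = a_ji = -1; a double or triple edge where a_ij * a_ji = 2 or 3), the diagram is a chain of 4 nodes with a double edge at one end; the terminal node there is the unique long simple root (C_4). One simple-root ordering that puts it in standard form is (alpha_2, alpha_4, alpha_3, alpha_1). So the algebra is type C_4, i.e. sp(8).

C_4 (sp(8))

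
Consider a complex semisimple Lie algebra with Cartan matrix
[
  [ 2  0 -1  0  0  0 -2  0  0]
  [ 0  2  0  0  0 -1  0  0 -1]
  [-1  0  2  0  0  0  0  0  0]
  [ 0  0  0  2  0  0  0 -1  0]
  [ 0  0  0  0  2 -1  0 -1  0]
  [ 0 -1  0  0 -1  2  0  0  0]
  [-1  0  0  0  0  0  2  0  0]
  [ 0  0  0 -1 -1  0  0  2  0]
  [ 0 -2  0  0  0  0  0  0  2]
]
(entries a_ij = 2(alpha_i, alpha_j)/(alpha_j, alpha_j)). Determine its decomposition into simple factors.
The diagram associated to this matrix has two connected components: the simple roots {alpha_1, alpha_3, alpha_7} form a chain of 3 nodes with a double edge at one end; the terminal node there is the unique short simple root (B_3), and {alpha_2, alpha_4, alpha_5, alpha_6, alpha_8, alpha_9} form a chain of 6 nodes with a double edge at one end; the terminal node there is the unique long simple root (C_6). A semisimple Lie algebra decomposes uniquely as the direct sum of simple ideals, one per connected component of its Dynkin diagram, so g ≅ B_3 ⊕ C_6 (dimension 21 + 78 = 99).

B_3 (so(7)) + C_6 (sp(12))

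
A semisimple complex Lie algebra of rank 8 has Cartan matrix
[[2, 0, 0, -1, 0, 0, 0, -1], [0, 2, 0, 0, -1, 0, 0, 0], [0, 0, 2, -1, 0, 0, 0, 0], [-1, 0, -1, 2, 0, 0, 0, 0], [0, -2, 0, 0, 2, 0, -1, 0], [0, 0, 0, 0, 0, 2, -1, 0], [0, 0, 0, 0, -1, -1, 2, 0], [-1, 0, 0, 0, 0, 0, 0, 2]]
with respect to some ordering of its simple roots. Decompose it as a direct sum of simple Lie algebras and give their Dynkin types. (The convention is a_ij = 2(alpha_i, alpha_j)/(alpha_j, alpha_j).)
A_4 (sl(5)) ⊕ B_4 (so(9))

The diagram associated to this matrix has two connected components: the simple roots {alpha_1, alpha_3, alpha_4, alpha_8} form a chain of 4 nodes with single edges (A_4), and {alpha_2, alpha_5, alpha_6, alpha_7} form a chain of 4 nodes with a double edge at one end; the terminal node there is the unique short simple root (B_4). A semisimple Lie algebra decomposes uniquely as the direct sum of simple ideals, one per connected component of its Dynkin diagram, so g ≅ A_4 ⊕ B_4 (dimension 24 + 36 = 60).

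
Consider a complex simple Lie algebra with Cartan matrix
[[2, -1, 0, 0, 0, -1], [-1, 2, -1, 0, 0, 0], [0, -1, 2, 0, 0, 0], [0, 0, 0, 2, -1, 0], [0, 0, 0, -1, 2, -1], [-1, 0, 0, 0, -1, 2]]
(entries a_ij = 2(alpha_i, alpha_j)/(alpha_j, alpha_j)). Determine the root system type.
The matrix has rank 6 with 2's on the diagonal. Reading the off-diagonal entries as Dynkin edges (a single edge where a_ij = a_ji = -1; a double or triple edge where a_ij * a_ji = 2 or 3), the diagram is a chain of 6 nodes with single edges (A_6). One simple-root ordering that puts it in standard form is (alpha_3, alpha_2, alpha_1, alpha_6, alpha_5, alpha_4). So the algebra is type A_6, i.e. sl(7).

A_6 (sl(7))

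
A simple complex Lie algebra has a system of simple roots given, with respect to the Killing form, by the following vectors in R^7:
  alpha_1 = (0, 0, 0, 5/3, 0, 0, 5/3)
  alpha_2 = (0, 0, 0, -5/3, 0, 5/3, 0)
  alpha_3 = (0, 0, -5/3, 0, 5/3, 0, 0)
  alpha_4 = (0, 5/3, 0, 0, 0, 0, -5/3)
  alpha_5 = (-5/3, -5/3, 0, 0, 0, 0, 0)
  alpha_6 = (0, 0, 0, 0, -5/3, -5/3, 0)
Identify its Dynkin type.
A_6

Compute the Cartan integers a_ij = 2(alpha_i, alpha_j)/(alpha_j, alpha_j); the resulting 6x6 Cartan matrix is
[[2, -1, 0, -1, 0, 0], [-1, 2, 0, 0, 0, -1], [0, 0, 2, 0, 0, -1], [-1, 0, 0, 2, -1, 0], [0, 0, 0, -1, 2, 0], [0, -1, -1, 0, 0, 2]].
All simple roots have the same length, so the diagram is simply laced. The associated Dynkin diagram is a chain of 6 nodes with single edges (A_6), so the type is A_6 (the algebra sl(7)).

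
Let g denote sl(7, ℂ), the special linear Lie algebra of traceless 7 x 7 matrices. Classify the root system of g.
This is sl(7), which has dimension 7^2 - 1 = 48 and rank 7 - 1 = 6 (a Cartan subalgebra is the diagonal traceless matrices). In the classification of classical Lie algebras, the special linear algebra sl(n+1) has type A_n; here n = 6, so the Dynkin diagram is a chain of 6 nodes with single edges (A_6). Hence the type is A_6.

A_6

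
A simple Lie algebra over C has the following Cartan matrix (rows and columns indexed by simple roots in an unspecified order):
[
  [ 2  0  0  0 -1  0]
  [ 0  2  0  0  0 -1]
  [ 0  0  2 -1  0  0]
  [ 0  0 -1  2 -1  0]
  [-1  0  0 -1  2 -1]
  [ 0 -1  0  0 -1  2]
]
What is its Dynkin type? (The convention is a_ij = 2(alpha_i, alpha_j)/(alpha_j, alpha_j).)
type E_6

The matrix has rank 6 with 2's on the diagonal. Reading the off-diagonal entries as Dynkin edges (a single edge where a_ij = a_ji = -1; a double or triple edge where a_ij * a_ji = 2 or 3), the diagram is a chain of 5 nodes with one extra node attached to the third node from one end (E_6). One simple-root ordering that puts it in standard form is (alpha_3, alpha_1, alpha_4, alpha_5, alpha_6, alpha_2). So the algebra is type E_6.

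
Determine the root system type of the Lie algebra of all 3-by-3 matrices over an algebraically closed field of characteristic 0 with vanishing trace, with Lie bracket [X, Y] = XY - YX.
This is sl(3), which has dimension 3^2 - 1 = 8 and rank 3 - 1 = 2 (a Cartan subalgebra is the diagonal traceless matrices). In the classification of classical Lie algebras, the special linear algebra sl(n+1) has type A_n; here n = 2, so the Dynkin diagram is a chain of 2 nodes with single edges (A_2). Hence the type is A_2.

type A_2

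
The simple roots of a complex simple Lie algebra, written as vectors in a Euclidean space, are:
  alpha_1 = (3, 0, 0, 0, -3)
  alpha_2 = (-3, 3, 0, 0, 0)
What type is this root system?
Compute the Cartan integers a_ij = 2(alpha_i, alpha_j)/(alpha_j, alpha_j); the resulting 2x2 Cartan matrix is
[[2, -1], [-1, 2]].
All simple roots have the same length, so the diagram is simply laced. The associated Dynkin diagram is a chain of 2 nodes with single edges (A_2), so the type is A_2 (the algebra sl(3)).

A_2 (sl(3))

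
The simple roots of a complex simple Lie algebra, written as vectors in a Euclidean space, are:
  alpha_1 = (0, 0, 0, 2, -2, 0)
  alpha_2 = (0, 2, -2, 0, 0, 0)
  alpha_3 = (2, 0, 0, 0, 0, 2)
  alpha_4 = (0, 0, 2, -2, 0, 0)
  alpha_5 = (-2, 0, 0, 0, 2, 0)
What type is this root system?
Compute the Cartan integers a_ij = 2(alpha_i, alpha_j)/(alpha_j, alpha_j); the resulting 5x5 Cartan matrix is
[[2, 0, 0, -1, -1], [0, 2, 0, -1, 0], [0, 0, 2, 0, -1], [-1, -1, 0, 2, 0], [-1, 0, -1, 0, 2]].
All simple roots have the same length, so the diagram is simply laced. The associated Dynkin diagram is a chain of 5 nodes with single edges (A_5), so the type is A_5 (the algebra sl(6)).

A_5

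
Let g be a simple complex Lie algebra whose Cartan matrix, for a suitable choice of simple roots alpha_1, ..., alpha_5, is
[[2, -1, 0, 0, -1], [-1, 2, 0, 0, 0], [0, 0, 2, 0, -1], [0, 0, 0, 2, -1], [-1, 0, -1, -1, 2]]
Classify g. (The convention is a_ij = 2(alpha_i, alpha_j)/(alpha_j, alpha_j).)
D_5 (so(10))

The matrix has rank 5 with 2's on the diagonal. Reading the off-diagonal entries as Dynkin edges (a single edge where a_ij = a_ji = -1; a double or triple edge where a_ij * a_ji = 2 or 3), the diagram is a chain of 3 nodes with a fork of two nodes at one end (D_5). One simple-root ordering that puts it in standard form is (alpha_2, alpha_1, alpha_5, alpha_3, alpha_4). So the algebra is type D_5, i.e. so(10).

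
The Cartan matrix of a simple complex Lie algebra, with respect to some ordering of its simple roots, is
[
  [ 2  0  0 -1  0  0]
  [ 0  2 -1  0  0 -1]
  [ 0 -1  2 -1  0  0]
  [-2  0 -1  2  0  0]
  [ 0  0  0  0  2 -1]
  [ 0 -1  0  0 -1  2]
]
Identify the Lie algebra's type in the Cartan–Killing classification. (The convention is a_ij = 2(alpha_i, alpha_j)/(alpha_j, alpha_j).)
B_6 (so(13))

The matrix has rank 6 with 2's on the diagonal. Reading the off-diagonal entries as Dynkin edges (a single edge where a_ij = a_ji = -1; a double or triple edge where a_ij * a_ji = 2 or 3), the diagram is a chain of 6 nodes with a double edge at one end; the terminal node there is the unique short simple root (B_6). One simple-root ordering that puts it in standard form is (alpha_5, alpha_6, alpha_2, alpha_3, alpha_4, alpha_1). So the algebra is type B_6, i.e. so(13).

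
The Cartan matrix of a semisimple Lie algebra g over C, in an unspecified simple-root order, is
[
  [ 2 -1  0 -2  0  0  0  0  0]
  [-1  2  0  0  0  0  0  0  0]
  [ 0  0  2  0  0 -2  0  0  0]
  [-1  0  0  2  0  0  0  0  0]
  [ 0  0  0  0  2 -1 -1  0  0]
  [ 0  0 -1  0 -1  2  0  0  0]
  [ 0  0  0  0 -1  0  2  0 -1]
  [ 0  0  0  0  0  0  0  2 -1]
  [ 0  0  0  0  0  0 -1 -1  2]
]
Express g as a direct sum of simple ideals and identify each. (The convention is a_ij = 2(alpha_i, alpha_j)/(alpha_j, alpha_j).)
The diagram associated to this matrix has two connected components: the simple roots {alpha_1, alpha_2, alpha_4} form a chain of 3 nodes with a double edge at one end; the terminal node there is the unique short simple root (B_3), and {alpha_3, alpha_5, alpha_6, alpha_7, alpha_8, alpha_9} form a chain of 6 nodes with a double edge at one end; the terminal node there is the unique long simple root (C_6). A semisimple Lie algebra decomposes uniquely as the direct sum of simple ideals, one per connected component of its Dynkin diagram, so g ≅ B_3 ⊕ C_6 (dimension 21 + 78 = 99).

B_3 + C_6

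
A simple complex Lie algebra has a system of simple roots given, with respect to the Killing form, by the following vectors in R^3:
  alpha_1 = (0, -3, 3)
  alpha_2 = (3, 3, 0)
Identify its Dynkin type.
Compute the Cartan integers a_ij = 2(alpha_i, alpha_j)/(alpha_j, alpha_j); the resulting 2x2 Cartan matrix is
[[2, -1], [-1, 2]].
All simple roots have the same length, so the diagram is simply laced. The associated Dynkin diagram is a chain of 2 nodes with single edges (A_2), so the type is A_2 (the algebra sl(3)).

type A_2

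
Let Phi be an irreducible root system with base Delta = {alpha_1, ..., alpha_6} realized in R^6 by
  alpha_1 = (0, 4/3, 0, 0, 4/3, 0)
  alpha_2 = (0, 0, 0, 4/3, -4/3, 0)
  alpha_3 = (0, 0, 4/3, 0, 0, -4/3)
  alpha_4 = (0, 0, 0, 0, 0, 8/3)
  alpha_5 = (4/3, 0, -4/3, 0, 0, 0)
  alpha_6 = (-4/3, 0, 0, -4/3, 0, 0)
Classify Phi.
C6

Compute the Cartan integers a_ij = 2(alpha_i, alpha_j)/(alpha_j, alpha_j); the resulting 6x6 Cartan matrix is
[[2, -1, 0, 0, 0, 0], [-1, 2, 0, 0, 0, -1], [0, 0, 2, -1, -1, 0], [0, 0, -2, 2, 0, 0], [0, 0, -1, 0, 2, -1], [0, -1, 0, 0, -1, 2]].
The roots have two lengths (squared-length ratio 2:1); the short ones are alpha_{1,2,3,5,6}. The associated Dynkin diagram is a chain of 6 nodes with a double edge at one end; the terminal node there is the unique long simple root (C_6), so the type is C_6 (the algebra sp(12)).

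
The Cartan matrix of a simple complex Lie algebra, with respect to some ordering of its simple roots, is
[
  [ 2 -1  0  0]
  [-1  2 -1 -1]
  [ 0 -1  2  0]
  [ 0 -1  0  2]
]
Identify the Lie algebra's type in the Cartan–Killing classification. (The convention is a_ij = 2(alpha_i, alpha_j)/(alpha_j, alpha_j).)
D_4 (so(8))

The matrix has rank 4 with 2's on the diagonal. Reading the off-diagonal entries as Dynkin edges (a single edge where a_ij = a_ji = -1; a double or triple edge where a_ij * a_ji = 2 or 3), the diagram is a chain of 2 nodes with a fork of two nodes at one end (D_4). One simple-root ordering that puts it in standard form is (alpha_1, alpha_2, alpha_4, alpha_3). So the algebra is type D_4, i.e. so(8).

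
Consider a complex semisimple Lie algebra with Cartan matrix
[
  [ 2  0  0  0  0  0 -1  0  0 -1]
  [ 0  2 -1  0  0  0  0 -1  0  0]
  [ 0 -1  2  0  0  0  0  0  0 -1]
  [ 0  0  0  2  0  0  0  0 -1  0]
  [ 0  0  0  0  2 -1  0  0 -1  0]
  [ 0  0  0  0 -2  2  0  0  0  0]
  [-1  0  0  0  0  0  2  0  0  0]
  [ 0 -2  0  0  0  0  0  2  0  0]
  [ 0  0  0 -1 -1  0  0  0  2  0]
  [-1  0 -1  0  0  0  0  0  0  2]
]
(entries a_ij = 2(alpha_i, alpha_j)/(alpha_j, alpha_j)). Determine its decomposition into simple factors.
The diagram associated to this matrix has two connected components: the simple roots {alpha_4, alpha_5, alpha_6, alpha_9} form a chain of 4 nodes with a double edge at one end; the terminal node there is the unique long simple root (C_4), and {alpha_1, alpha_2, alpha_3, alpha_7, alpha_8, alpha_10} form a chain of 6 nodes with a double edge at one end; the terminal node there is the unique long simple root (C_6). A semisimple Lie algebra decomposes uniquely as the direct sum of simple ideals, one per connected component of its Dynkin diagram, so g ≅ C_4 ⊕ C_6 (dimension 36 + 78 = 114).

C4 + C6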